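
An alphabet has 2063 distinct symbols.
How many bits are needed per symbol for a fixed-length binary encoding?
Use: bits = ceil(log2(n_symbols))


log2(2063) = 11.0105
Bracket: 2^11 = 2048 < 2063 <= 2^12 = 4096
So ceil(log2(2063)) = 12

bits = ceil(log2(2063)) = ceil(11.0105) = 12 bits


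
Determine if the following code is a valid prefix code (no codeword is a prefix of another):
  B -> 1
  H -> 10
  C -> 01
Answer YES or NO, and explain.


Checking each pair (does one codeword prefix another?):
  B='1' vs H='10': prefix -- VIOLATION

NO -- this is NOT a valid prefix code. B (1) is a prefix of H (10).


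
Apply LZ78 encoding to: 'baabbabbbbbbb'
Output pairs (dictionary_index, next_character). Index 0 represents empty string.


LZ78 encoding steps:
Dictionary: {0: ''}
Step 1: w='' (idx 0), next='b' -> output (0, 'b'), add 'b' as idx 1
Step 2: w='' (idx 0), next='a' -> output (0, 'a'), add 'a' as idx 2
Step 3: w='a' (idx 2), next='b' -> output (2, 'b'), add 'ab' as idx 3
Step 4: w='b' (idx 1), next='a' -> output (1, 'a'), add 'ba' as idx 4
Step 5: w='b' (idx 1), next='b' -> output (1, 'b'), add 'bb' as idx 5
Step 6: w='bb' (idx 5), next='b' -> output (5, 'b'), add 'bbb' as idx 6
Step 7: w='bb' (idx 5), end of input -> output (5, '')


Encoded: [(0, 'b'), (0, 'a'), (2, 'b'), (1, 'a'), (1, 'b'), (5, 'b'), (5, '')]


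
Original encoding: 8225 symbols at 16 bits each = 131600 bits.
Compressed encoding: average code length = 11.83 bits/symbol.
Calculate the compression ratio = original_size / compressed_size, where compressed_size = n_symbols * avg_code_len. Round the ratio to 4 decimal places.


original_size = n_symbols * orig_bits = 8225 * 16 = 131600 bits
compressed_size = n_symbols * avg_code_len = 8225 * 11.83 = 97301.75 bits
ratio = original_size / compressed_size = 131600 / 97301.75 = 1.3525

Compression ratio = 1.3525


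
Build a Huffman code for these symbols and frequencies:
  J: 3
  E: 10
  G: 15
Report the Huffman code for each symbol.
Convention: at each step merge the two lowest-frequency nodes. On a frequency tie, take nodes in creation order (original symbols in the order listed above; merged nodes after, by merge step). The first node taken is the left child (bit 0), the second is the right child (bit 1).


Huffman tree construction:
Step 1: Merge J(3) + E(10) = 13
Step 2: Merge (J+E)(13) + G(15) = 28
Read each symbol's code off the tree from the root (left child = 0, right child = 1).

Codes:
  J: 00 (length 2)
  E: 01 (length 2)
  G: 1 (length 1)
Average code length: 41/28 = 1.4643 bits/symbol


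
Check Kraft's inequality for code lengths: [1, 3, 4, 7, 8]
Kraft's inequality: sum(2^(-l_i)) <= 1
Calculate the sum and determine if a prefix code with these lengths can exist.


Sum = 2^(-1) + 2^(-3) + 2^(-4) + 2^(-7) + 2^(-8)
    = 0.5 + 0.125 + 0.0625 + 0.0078125 + 0.00390625
    = 179/256 = 0.69921875
Since 0.69921875 <= 1, Kraft's inequality IS satisfied.
A prefix code with these lengths CAN exist.

Kraft sum = 0.69921875. Satisfied.


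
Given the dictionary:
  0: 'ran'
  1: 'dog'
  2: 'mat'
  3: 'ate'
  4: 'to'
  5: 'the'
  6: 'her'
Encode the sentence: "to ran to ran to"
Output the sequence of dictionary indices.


Look up each word in the dictionary:
  'to' -> 4
  'ran' -> 0
  'to' -> 4
  'ran' -> 0
  'to' -> 4

Encoded: [4, 0, 4, 0, 4]


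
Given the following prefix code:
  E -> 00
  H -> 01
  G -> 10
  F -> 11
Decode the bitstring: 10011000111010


Decoding step by step:
Bits 10 -> G
Bits 01 -> H
Bits 10 -> G
Bits 00 -> E
Bits 11 -> F
Bits 10 -> G
Bits 10 -> G


Decoded message: GHGEFGG


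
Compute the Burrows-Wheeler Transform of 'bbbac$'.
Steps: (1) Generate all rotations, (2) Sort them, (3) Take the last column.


Rotations (sorted):
  0: $bbbac -> last char: c
  1: ac$bbb -> last char: b
  2: bac$bb -> last char: b
  3: bbac$b -> last char: b
  4: bbbac$ -> last char: $
  5: c$bbba -> last char: a


BWT = cbbb$a


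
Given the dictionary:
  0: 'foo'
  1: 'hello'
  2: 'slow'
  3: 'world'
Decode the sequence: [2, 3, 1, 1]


Look up each index in the dictionary:
  2 -> 'slow'
  3 -> 'world'
  1 -> 'hello'
  1 -> 'hello'

Decoded: "slow world hello hello"


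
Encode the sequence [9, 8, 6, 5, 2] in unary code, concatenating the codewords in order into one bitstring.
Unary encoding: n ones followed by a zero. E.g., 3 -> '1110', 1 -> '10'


Encode each number as n ones followed by a terminating 0:
  9 -> 1111111110 (10 bits)
  8 -> 111111110 (9 bits)
  6 -> 1111110 (7 bits)
  5 -> 111110 (6 bits)
  2 -> 110 (3 bits)
Total length = 10 + 9 + 7 + 6 + 3 = 35 bits.

Unary([9, 8, 6, 5, 2]) = 11111111101111111101111110111110110 (35 bits)


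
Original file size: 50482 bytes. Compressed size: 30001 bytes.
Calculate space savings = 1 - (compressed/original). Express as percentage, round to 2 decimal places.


ratio = compressed/original = 30001/50482 = 0.594291
savings = 1 - ratio = 1 - 0.594291 = 0.405709
as a percentage: 0.405709 * 100 = 40.57%

Space savings = 1 - 30001/50482 = 40.57%


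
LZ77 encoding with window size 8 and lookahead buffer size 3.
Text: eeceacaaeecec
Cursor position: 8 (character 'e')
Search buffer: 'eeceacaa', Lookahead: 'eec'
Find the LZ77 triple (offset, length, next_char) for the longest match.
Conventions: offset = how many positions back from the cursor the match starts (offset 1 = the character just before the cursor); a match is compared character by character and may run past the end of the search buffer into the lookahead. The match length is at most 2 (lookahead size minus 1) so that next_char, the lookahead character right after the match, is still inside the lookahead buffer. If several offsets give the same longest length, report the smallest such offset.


Try each offset into the search buffer:
  offset=1 (pos 7, char 'a'): match length 0
  offset=2 (pos 6, char 'a'): match length 0
  offset=3 (pos 5, char 'c'): match length 0
  offset=4 (pos 4, char 'a'): match length 0
  offset=5 (pos 3, char 'e'): match length 1
  offset=6 (pos 2, char 'c'): match length 0
  offset=7 (pos 1, char 'e'): match length 1
  offset=8 (pos 0, char 'e'): match length 2
Longest match has length 2 at offset 8.
next_char = character at position 8 + 2 = 10 -> 'c'

Best match: offset=8, length=2 (matching 'ee' starting at position 0)
LZ77 triple: (8, 2, 'c')


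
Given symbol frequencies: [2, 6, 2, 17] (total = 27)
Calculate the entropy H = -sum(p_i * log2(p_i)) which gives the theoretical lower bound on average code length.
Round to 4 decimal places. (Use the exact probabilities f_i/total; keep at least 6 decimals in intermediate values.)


Per-symbol terms -p_i * log2(p_i) with p_i = f_i/27:
  p = 2/27 = 0.074074: log2(p) = -3.754888, -p*log2(p) = 0.278140
  p = 6/27 = 0.222222: log2(p) = -2.169925, -p*log2(p) = 0.482206
  p = 2/27 = 0.074074: log2(p) = -3.754888, -p*log2(p) = 0.278140
  p = 17/27 = 0.629630: log2(p) = -0.667425, -p*log2(p) = 0.420230
H = 0.278140 + 0.482206 + 0.278140 + 0.420230 = 1.458716

H = 1.4587 bits/symbol


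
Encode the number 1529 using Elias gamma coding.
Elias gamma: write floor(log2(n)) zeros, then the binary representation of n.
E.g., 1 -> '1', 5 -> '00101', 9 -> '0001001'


num_bits = floor(log2(1529)) + 1 = 11
leading_zeros = num_bits - 1 = 10
binary(1529) = 10111111001

Elias gamma(1529) = '0000000000' + '10111111001' = 000000000010111111001 (21 bits)


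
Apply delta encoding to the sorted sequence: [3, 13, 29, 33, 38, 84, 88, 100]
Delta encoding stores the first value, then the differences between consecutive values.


First value: 3
Deltas:
  13 - 3 = 10
  29 - 13 = 16
  33 - 29 = 4
  38 - 33 = 5
  84 - 38 = 46
  88 - 84 = 4
  100 - 88 = 12


Delta encoded: [3, 10, 16, 4, 5, 46, 4, 12]


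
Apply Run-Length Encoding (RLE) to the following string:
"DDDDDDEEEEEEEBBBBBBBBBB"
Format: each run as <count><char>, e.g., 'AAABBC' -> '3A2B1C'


Scanning runs left to right:
  i=0: run of 'D' x 6 -> '6D'
  i=6: run of 'E' x 7 -> '7E'
  i=13: run of 'B' x 10 -> '10B'

RLE = 6D7E10B


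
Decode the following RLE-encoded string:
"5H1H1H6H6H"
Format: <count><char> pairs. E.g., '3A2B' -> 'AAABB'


Expanding each <count><char> pair:
  5H -> 'HHHHH'
  1H -> 'H'
  1H -> 'H'
  6H -> 'HHHHHH'
  6H -> 'HHHHHH'

Decoded = HHHHHHHHHHHHHHHHHHH


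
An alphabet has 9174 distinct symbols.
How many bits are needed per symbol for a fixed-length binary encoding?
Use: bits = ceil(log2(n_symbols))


log2(9174) = 13.1633
Bracket: 2^13 = 8192 < 9174 <= 2^14 = 16384
So ceil(log2(9174)) = 14

bits = ceil(log2(9174)) = ceil(13.1633) = 14 bits


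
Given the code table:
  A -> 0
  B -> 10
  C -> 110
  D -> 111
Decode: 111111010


Decoding:
111 -> D
111 -> D
0 -> A
10 -> B


Result: DDAB


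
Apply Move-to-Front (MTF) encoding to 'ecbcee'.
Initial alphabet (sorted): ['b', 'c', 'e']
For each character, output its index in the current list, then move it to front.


MTF encoding:
'e': index 2 in ['b', 'c', 'e'] -> ['e', 'b', 'c']
'c': index 2 in ['e', 'b', 'c'] -> ['c', 'e', 'b']
'b': index 2 in ['c', 'e', 'b'] -> ['b', 'c', 'e']
'c': index 1 in ['b', 'c', 'e'] -> ['c', 'b', 'e']
'e': index 2 in ['c', 'b', 'e'] -> ['e', 'c', 'b']
'e': index 0 in ['e', 'c', 'b'] -> ['e', 'c', 'b']


Output: [2, 2, 2, 1, 2, 0]


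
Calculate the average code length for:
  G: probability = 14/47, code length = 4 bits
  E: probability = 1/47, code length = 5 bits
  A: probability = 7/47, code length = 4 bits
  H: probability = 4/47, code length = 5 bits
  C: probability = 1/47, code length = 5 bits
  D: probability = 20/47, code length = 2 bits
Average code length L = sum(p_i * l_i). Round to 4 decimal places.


Weighted contributions p_i * l_i:
  G: (14/47) * 4 = 56/47
  E: (1/47) * 5 = 5/47
  A: (7/47) * 4 = 28/47
  H: (4/47) * 5 = 20/47
  C: (1/47) * 5 = 5/47
  D: (20/47) * 2 = 40/47
Sum = (56 + 5 + 28 + 20 + 5 + 40)/47 = 154/47

L = 154/47 = 3.2766 bits/symbol


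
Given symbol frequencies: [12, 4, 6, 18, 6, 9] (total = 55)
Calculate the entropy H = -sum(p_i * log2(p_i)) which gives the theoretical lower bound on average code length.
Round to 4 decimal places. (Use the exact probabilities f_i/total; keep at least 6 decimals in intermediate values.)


Per-symbol terms -p_i * log2(p_i) with p_i = f_i/55:
  p = 12/55 = 0.218182: log2(p) = -2.196397, -p*log2(p) = 0.479214
  p = 4/55 = 0.072727: log2(p) = -3.781360, -p*log2(p) = 0.275008
  p = 6/55 = 0.109091: log2(p) = -3.196397, -p*log2(p) = 0.348698
  p = 18/55 = 0.327273: log2(p) = -1.611435, -p*log2(p) = 0.527379
  p = 6/55 = 0.109091: log2(p) = -3.196397, -p*log2(p) = 0.348698
  p = 9/55 = 0.163636: log2(p) = -2.611435, -p*log2(p) = 0.427326
H = 0.479214 + 0.275008 + 0.348698 + 0.527379 + 0.348698 + 0.427326 = 2.406323

H = 2.4063 bits/symbol


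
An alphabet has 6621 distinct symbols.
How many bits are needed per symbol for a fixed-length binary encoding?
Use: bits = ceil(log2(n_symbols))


log2(6621) = 12.6928
Bracket: 2^12 = 4096 < 6621 <= 2^13 = 8192
So ceil(log2(6621)) = 13

bits = ceil(log2(6621)) = ceil(12.6928) = 13 bits


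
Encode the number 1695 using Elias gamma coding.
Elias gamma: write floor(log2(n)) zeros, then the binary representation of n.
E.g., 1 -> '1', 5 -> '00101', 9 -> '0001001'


num_bits = floor(log2(1695)) + 1 = 11
leading_zeros = num_bits - 1 = 10
binary(1695) = 11010011111

Elias gamma(1695) = '0000000000' + '11010011111' = 000000000011010011111 (21 bits)


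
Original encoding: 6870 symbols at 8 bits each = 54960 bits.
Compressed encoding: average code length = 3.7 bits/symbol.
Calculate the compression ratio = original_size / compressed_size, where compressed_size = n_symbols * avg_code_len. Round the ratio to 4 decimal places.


original_size = n_symbols * orig_bits = 6870 * 8 = 54960 bits
compressed_size = n_symbols * avg_code_len = 6870 * 3.7 = 25419.0 bits
ratio = original_size / compressed_size = 54960 / 25419.0 = 2.1622

Compression ratio = 2.1622


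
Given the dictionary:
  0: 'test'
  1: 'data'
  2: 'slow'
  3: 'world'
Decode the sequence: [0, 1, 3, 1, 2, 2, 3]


Look up each index in the dictionary:
  0 -> 'test'
  1 -> 'data'
  3 -> 'world'
  1 -> 'data'
  2 -> 'slow'
  2 -> 'slow'
  3 -> 'world'

Decoded: "test data world data slow slow world"


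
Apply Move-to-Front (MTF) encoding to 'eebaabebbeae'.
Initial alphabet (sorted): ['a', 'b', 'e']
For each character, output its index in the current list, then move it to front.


MTF encoding:
'e': index 2 in ['a', 'b', 'e'] -> ['e', 'a', 'b']
'e': index 0 in ['e', 'a', 'b'] -> ['e', 'a', 'b']
'b': index 2 in ['e', 'a', 'b'] -> ['b', 'e', 'a']
'a': index 2 in ['b', 'e', 'a'] -> ['a', 'b', 'e']
'a': index 0 in ['a', 'b', 'e'] -> ['a', 'b', 'e']
'b': index 1 in ['a', 'b', 'e'] -> ['b', 'a', 'e']
'e': index 2 in ['b', 'a', 'e'] -> ['e', 'b', 'a']
'b': index 1 in ['e', 'b', 'a'] -> ['b', 'e', 'a']
'b': index 0 in ['b', 'e', 'a'] -> ['b', 'e', 'a']
'e': index 1 in ['b', 'e', 'a'] -> ['e', 'b', 'a']
'a': index 2 in ['e', 'b', 'a'] -> ['a', 'e', 'b']
'e': index 1 in ['a', 'e', 'b'] -> ['e', 'a', 'b']


Output: [2, 0, 2, 2, 0, 1, 2, 1, 0, 1, 2, 1]


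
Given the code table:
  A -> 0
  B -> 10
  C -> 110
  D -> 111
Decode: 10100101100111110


Decoding:
10 -> B
10 -> B
0 -> A
10 -> B
110 -> C
0 -> A
111 -> D
110 -> C


Result: BBABCADC


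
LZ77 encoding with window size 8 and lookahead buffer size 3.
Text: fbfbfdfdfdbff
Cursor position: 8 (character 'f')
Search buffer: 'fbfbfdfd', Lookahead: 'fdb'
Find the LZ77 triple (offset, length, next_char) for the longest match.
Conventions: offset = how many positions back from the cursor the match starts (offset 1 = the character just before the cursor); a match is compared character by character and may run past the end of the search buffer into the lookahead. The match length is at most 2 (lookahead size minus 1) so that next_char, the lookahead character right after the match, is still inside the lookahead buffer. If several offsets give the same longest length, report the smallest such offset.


Try each offset into the search buffer:
  offset=1 (pos 7, char 'd'): match length 0
  offset=2 (pos 6, char 'f'): match length 2
  offset=3 (pos 5, char 'd'): match length 0
  offset=4 (pos 4, char 'f'): match length 2
  offset=5 (pos 3, char 'b'): match length 0
  offset=6 (pos 2, char 'f'): match length 1
  offset=7 (pos 1, char 'b'): match length 0
  offset=8 (pos 0, char 'f'): match length 1
Longest match has length 2, found at offsets 2, 4; take the smallest, offset 2.
next_char = character at position 8 + 2 = 10 -> 'b'

Best match: offset=2, length=2 (matching 'fd' starting at position 6)
LZ77 triple: (2, 2, 'b')


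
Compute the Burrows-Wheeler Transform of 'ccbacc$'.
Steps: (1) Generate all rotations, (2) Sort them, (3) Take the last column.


Rotations (sorted):
  0: $ccbacc -> last char: c
  1: acc$ccb -> last char: b
  2: bacc$cc -> last char: c
  3: c$ccbac -> last char: c
  4: cbacc$c -> last char: c
  5: cc$ccba -> last char: a
  6: ccbacc$ -> last char: $


BWT = cbccca$


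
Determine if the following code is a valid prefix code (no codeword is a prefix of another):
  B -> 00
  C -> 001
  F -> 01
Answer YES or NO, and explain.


Checking each pair (does one codeword prefix another?):
  B='00' vs C='001': prefix -- VIOLATION

NO -- this is NOT a valid prefix code. B (00) is a prefix of C (001).


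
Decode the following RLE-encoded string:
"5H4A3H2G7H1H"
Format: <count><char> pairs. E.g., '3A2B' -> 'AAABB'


Expanding each <count><char> pair:
  5H -> 'HHHHH'
  4A -> 'AAAA'
  3H -> 'HHH'
  2G -> 'GG'
  7H -> 'HHHHHHH'
  1H -> 'H'

Decoded = HHHHHAAAAHHHGGHHHHHHHH


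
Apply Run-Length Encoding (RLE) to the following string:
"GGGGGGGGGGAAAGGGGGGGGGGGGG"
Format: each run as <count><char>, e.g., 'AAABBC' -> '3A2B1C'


Scanning runs left to right:
  i=0: run of 'G' x 10 -> '10G'
  i=10: run of 'A' x 3 -> '3A'
  i=13: run of 'G' x 13 -> '13G'

RLE = 10G3A13G


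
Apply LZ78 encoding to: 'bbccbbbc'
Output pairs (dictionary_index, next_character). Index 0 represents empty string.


LZ78 encoding steps:
Dictionary: {0: ''}
Step 1: w='' (idx 0), next='b' -> output (0, 'b'), add 'b' as idx 1
Step 2: w='b' (idx 1), next='c' -> output (1, 'c'), add 'bc' as idx 2
Step 3: w='' (idx 0), next='c' -> output (0, 'c'), add 'c' as idx 3
Step 4: w='b' (idx 1), next='b' -> output (1, 'b'), add 'bb' as idx 4
Step 5: w='bc' (idx 2), end of input -> output (2, '')


Encoded: [(0, 'b'), (1, 'c'), (0, 'c'), (1, 'b'), (2, '')]


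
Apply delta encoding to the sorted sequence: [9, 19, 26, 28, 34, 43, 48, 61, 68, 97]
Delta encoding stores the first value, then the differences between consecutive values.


First value: 9
Deltas:
  19 - 9 = 10
  26 - 19 = 7
  28 - 26 = 2
  34 - 28 = 6
  43 - 34 = 9
  48 - 43 = 5
  61 - 48 = 13
  68 - 61 = 7
  97 - 68 = 29


Delta encoded: [9, 10, 7, 2, 6, 9, 5, 13, 7, 29]


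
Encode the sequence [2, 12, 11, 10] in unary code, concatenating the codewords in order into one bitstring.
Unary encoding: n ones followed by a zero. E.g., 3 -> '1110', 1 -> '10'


Encode each number as n ones followed by a terminating 0:
  2 -> 110 (3 bits)
  12 -> 1111111111110 (13 bits)
  11 -> 111111111110 (12 bits)
  10 -> 11111111110 (11 bits)
Total length = 3 + 13 + 12 + 11 = 39 bits.

Unary([2, 12, 11, 10]) = 110111111111111011111111111011111111110 (39 bits)


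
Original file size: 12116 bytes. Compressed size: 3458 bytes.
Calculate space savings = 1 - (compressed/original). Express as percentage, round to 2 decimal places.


ratio = compressed/original = 3458/12116 = 0.285408
savings = 1 - ratio = 1 - 0.285408 = 0.714592
as a percentage: 0.714592 * 100 = 71.46%

Space savings = 1 - 3458/12116 = 71.46%


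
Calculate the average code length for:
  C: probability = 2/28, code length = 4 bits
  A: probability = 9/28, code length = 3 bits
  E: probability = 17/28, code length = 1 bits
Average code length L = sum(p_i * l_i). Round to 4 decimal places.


Weighted contributions p_i * l_i:
  C: (2/28) * 4 = 8/28
  A: (9/28) * 3 = 27/28
  E: (17/28) * 1 = 17/28
Sum = (8 + 27 + 17)/28 = 52/28

L = 52/28 = 1.8571 bits/symbol


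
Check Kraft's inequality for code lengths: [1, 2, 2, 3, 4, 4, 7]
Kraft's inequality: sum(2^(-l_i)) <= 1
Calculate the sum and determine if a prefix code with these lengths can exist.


Sum = 2^(-1) + 2^(-2) + 2^(-2) + 2^(-3) + 2^(-4) + 2^(-4) + 2^(-7)
    = 0.5 + 0.25 + 0.25 + 0.125 + 0.0625 + 0.0625 + 0.0078125
    = 161/128 = 1.2578125
Since 1.2578125 > 1, Kraft's inequality is NOT satisfied.
A prefix code with these lengths CANNOT exist.

Kraft sum = 1.2578125. Not satisfied.


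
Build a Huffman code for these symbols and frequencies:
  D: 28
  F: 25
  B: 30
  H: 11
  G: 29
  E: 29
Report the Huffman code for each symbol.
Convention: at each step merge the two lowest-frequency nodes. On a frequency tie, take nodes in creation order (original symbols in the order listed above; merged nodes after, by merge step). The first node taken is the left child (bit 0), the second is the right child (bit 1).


Huffman tree construction:
Step 1: Merge H(11) + F(25) = 36
Step 2: Merge D(28) + G(29) = 57
Step 3: Merge E(29) + B(30) = 59
Step 4: Merge (H+F)(36) + (D+G)(57) = 93
Step 5: Merge (E+B)(59) + ((H+F)+(D+G))(93) = 152
Read each symbol's code off the tree from the root (left child = 0, right child = 1).

Codes:
  D: 110 (length 3)
  F: 101 (length 3)
  B: 01 (length 2)
  H: 100 (length 3)
  G: 111 (length 3)
  E: 00 (length 2)
Average code length: 397/152 = 2.6118 bits/symbol


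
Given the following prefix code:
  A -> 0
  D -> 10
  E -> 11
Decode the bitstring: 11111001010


Decoding step by step:
Bits 11 -> E
Bits 11 -> E
Bits 10 -> D
Bits 0 -> A
Bits 10 -> D
Bits 10 -> D


Decoded message: EEDADD


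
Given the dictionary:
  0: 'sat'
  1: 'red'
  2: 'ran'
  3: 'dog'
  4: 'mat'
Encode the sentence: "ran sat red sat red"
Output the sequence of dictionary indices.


Look up each word in the dictionary:
  'ran' -> 2
  'sat' -> 0
  'red' -> 1
  'sat' -> 0
  'red' -> 1

Encoded: [2, 0, 1, 0, 1]


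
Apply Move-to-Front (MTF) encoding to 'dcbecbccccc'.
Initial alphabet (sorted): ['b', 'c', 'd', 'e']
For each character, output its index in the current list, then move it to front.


MTF encoding:
'd': index 2 in ['b', 'c', 'd', 'e'] -> ['d', 'b', 'c', 'e']
'c': index 2 in ['d', 'b', 'c', 'e'] -> ['c', 'd', 'b', 'e']
'b': index 2 in ['c', 'd', 'b', 'e'] -> ['b', 'c', 'd', 'e']
'e': index 3 in ['b', 'c', 'd', 'e'] -> ['e', 'b', 'c', 'd']
'c': index 2 in ['e', 'b', 'c', 'd'] -> ['c', 'e', 'b', 'd']
'b': index 2 in ['c', 'e', 'b', 'd'] -> ['b', 'c', 'e', 'd']
'c': index 1 in ['b', 'c', 'e', 'd'] -> ['c', 'b', 'e', 'd']
'c': index 0 in ['c', 'b', 'e', 'd'] -> ['c', 'b', 'e', 'd']
'c': index 0 in ['c', 'b', 'e', 'd'] -> ['c', 'b', 'e', 'd']
'c': index 0 in ['c', 'b', 'e', 'd'] -> ['c', 'b', 'e', 'd']
'c': index 0 in ['c', 'b', 'e', 'd'] -> ['c', 'b', 'e', 'd']


Output: [2, 2, 2, 3, 2, 2, 1, 0, 0, 0, 0]


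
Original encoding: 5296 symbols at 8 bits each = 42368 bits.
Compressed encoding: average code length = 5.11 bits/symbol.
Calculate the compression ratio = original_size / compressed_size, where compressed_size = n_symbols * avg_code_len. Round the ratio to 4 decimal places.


original_size = n_symbols * orig_bits = 5296 * 8 = 42368 bits
compressed_size = n_symbols * avg_code_len = 5296 * 5.11 = 27062.56 bits
ratio = original_size / compressed_size = 42368 / 27062.56 = 1.5656

Compression ratio = 1.5656


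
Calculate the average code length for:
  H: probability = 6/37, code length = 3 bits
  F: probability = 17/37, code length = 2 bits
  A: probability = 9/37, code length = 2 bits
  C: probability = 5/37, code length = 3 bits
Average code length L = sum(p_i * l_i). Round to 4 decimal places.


Weighted contributions p_i * l_i:
  H: (6/37) * 3 = 18/37
  F: (17/37) * 2 = 34/37
  A: (9/37) * 2 = 18/37
  C: (5/37) * 3 = 15/37
Sum = (18 + 34 + 18 + 15)/37 = 85/37

L = 85/37 = 2.2973 bits/symbol


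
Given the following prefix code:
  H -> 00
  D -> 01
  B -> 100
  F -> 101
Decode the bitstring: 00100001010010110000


Decoding step by step:
Bits 00 -> H
Bits 100 -> B
Bits 00 -> H
Bits 101 -> F
Bits 00 -> H
Bits 101 -> F
Bits 100 -> B
Bits 00 -> H


Decoded message: HBHFHFBH


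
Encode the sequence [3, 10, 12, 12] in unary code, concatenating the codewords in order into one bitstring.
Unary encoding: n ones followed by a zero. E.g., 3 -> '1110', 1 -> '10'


Encode each number as n ones followed by a terminating 0:
  3 -> 1110 (4 bits)
  10 -> 11111111110 (11 bits)
  12 -> 1111111111110 (13 bits)
  12 -> 1111111111110 (13 bits)
Total length = 4 + 11 + 13 + 13 = 41 bits.

Unary([3, 10, 12, 12]) = 11101111111111011111111111101111111111110 (41 bits)


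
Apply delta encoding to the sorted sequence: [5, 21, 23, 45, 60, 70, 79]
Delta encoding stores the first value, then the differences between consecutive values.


First value: 5
Deltas:
  21 - 5 = 16
  23 - 21 = 2
  45 - 23 = 22
  60 - 45 = 15
  70 - 60 = 10
  79 - 70 = 9


Delta encoded: [5, 16, 2, 22, 15, 10, 9]


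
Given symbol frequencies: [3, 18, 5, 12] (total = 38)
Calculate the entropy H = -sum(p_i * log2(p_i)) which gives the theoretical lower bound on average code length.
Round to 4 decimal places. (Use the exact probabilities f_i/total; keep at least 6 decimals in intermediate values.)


Per-symbol terms -p_i * log2(p_i) with p_i = f_i/38:
  p = 3/38 = 0.078947: log2(p) = -3.662965, -p*log2(p) = 0.289181
  p = 18/38 = 0.473684: log2(p) = -1.078003, -p*log2(p) = 0.510633
  p = 5/38 = 0.131579: log2(p) = -2.925999, -p*log2(p) = 0.385000
  p = 12/38 = 0.315789: log2(p) = -1.662965, -p*log2(p) = 0.525147
H = 0.289181 + 0.510633 + 0.385000 + 0.525147 = 1.709961

H = 1.71 bits/symbol


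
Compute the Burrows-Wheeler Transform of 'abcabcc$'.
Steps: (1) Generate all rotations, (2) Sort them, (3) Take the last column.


Rotations (sorted):
  0: $abcabcc -> last char: c
  1: abcabcc$ -> last char: $
  2: abcc$abc -> last char: c
  3: bcabcc$a -> last char: a
  4: bcc$abca -> last char: a
  5: c$abcabc -> last char: c
  6: cabcc$ab -> last char: b
  7: cc$abcab -> last char: b


BWT = c$caacbb


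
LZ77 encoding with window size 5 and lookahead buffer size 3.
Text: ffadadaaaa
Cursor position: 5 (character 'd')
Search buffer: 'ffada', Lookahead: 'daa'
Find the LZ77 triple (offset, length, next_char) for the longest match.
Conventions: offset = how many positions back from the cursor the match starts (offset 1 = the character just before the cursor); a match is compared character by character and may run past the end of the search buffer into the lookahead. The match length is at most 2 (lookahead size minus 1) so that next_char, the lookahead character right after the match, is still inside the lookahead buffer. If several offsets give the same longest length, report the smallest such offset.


Try each offset into the search buffer:
  offset=1 (pos 4, char 'a'): match length 0
  offset=2 (pos 3, char 'd'): match length 2
  offset=3 (pos 2, char 'a'): match length 0
  offset=4 (pos 1, char 'f'): match length 0
  offset=5 (pos 0, char 'f'): match length 0
Longest match has length 2 at offset 2.
next_char = character at position 5 + 2 = 7 -> 'a'

Best match: offset=2, length=2 (matching 'da' starting at position 3)
LZ77 triple: (2, 2, 'a')


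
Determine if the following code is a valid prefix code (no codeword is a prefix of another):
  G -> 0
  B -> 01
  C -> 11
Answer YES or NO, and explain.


Checking each pair (does one codeword prefix another?):
  G='0' vs B='01': prefix -- VIOLATION

NO -- this is NOT a valid prefix code. G (0) is a prefix of B (01).


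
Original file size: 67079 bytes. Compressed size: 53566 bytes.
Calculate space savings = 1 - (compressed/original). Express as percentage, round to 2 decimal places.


ratio = compressed/original = 53566/67079 = 0.798551
savings = 1 - ratio = 1 - 0.798551 = 0.201449
as a percentage: 0.201449 * 100 = 20.14%

Space savings = 1 - 53566/67079 = 20.14%


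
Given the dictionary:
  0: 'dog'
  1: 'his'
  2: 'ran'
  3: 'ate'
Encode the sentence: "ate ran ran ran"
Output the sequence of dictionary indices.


Look up each word in the dictionary:
  'ate' -> 3
  'ran' -> 2
  'ran' -> 2
  'ran' -> 2

Encoded: [3, 2, 2, 2]


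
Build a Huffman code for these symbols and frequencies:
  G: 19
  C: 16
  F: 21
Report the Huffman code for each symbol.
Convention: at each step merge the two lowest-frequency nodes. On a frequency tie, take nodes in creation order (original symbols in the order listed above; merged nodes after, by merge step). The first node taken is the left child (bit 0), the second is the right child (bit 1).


Huffman tree construction:
Step 1: Merge C(16) + G(19) = 35
Step 2: Merge F(21) + (C+G)(35) = 56
Read each symbol's code off the tree from the root (left child = 0, right child = 1).

Codes:
  G: 11 (length 2)
  C: 10 (length 2)
  F: 0 (length 1)
Average code length: 91/56 = 1.6250 bits/symbol


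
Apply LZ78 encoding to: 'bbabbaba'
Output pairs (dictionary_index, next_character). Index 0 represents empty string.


LZ78 encoding steps:
Dictionary: {0: ''}
Step 1: w='' (idx 0), next='b' -> output (0, 'b'), add 'b' as idx 1
Step 2: w='b' (idx 1), next='a' -> output (1, 'a'), add 'ba' as idx 2
Step 3: w='b' (idx 1), next='b' -> output (1, 'b'), add 'bb' as idx 3
Step 4: w='' (idx 0), next='a' -> output (0, 'a'), add 'a' as idx 4
Step 5: w='ba' (idx 2), end of input -> output (2, '')


Encoded: [(0, 'b'), (1, 'a'), (1, 'b'), (0, 'a'), (2, '')]


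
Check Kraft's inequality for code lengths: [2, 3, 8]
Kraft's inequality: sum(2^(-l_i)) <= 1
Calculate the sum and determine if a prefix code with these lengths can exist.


Sum = 2^(-2) + 2^(-3) + 2^(-8)
    = 0.25 + 0.125 + 0.00390625
    = 97/256 = 0.37890625
Since 0.37890625 <= 1, Kraft's inequality IS satisfied.
A prefix code with these lengths CAN exist.

Kraft sum = 0.37890625. Satisfied.


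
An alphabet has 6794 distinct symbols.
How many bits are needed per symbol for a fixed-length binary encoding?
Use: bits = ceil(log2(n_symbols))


log2(6794) = 12.73
Bracket: 2^12 = 4096 < 6794 <= 2^13 = 8192
So ceil(log2(6794)) = 13

bits = ceil(log2(6794)) = ceil(12.73) = 13 bits


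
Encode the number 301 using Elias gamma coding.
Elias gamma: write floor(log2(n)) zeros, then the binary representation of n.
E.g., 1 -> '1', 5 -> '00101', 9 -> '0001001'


num_bits = floor(log2(301)) + 1 = 9
leading_zeros = num_bits - 1 = 8
binary(301) = 100101101

Elias gamma(301) = '00000000' + '100101101' = 00000000100101101 (17 bits)


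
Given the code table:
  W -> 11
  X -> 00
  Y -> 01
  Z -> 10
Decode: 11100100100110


Decoding:
11 -> W
10 -> Z
01 -> Y
00 -> X
10 -> Z
01 -> Y
10 -> Z


Result: WZYXZYZ


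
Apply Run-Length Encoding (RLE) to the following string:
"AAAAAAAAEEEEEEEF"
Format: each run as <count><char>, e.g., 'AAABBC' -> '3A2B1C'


Scanning runs left to right:
  i=0: run of 'A' x 8 -> '8A'
  i=8: run of 'E' x 7 -> '7E'
  i=15: run of 'F' x 1 -> '1F'

RLE = 8A7E1F


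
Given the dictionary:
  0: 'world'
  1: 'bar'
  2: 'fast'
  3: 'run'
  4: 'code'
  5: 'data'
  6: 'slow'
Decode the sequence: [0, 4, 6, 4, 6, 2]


Look up each index in the dictionary:
  0 -> 'world'
  4 -> 'code'
  6 -> 'slow'
  4 -> 'code'
  6 -> 'slow'
  2 -> 'fast'

Decoded: "world code slow code slow fast"


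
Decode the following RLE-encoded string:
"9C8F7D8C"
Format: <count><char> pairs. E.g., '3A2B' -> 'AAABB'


Expanding each <count><char> pair:
  9C -> 'CCCCCCCCC'
  8F -> 'FFFFFFFF'
  7D -> 'DDDDDDD'
  8C -> 'CCCCCCCC'

Decoded = CCCCCCCCCFFFFFFFFDDDDDDDCCCCCCCC


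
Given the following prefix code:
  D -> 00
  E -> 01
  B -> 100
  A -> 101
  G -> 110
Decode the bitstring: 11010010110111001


Decoding step by step:
Bits 110 -> G
Bits 100 -> B
Bits 101 -> A
Bits 101 -> A
Bits 110 -> G
Bits 01 -> E


Decoded message: GBAAGE


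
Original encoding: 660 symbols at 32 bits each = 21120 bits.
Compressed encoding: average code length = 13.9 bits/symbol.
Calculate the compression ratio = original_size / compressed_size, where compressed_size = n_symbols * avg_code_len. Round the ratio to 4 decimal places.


original_size = n_symbols * orig_bits = 660 * 32 = 21120 bits
compressed_size = n_symbols * avg_code_len = 660 * 13.9 = 9174.0 bits
ratio = original_size / compressed_size = 21120 / 9174.0 = 2.3022

Compression ratio = 2.3022


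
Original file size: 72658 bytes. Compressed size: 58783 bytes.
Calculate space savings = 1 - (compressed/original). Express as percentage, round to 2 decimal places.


ratio = compressed/original = 58783/72658 = 0.809037
savings = 1 - ratio = 1 - 0.809037 = 0.190963
as a percentage: 0.190963 * 100 = 19.1%

Space savings = 1 - 58783/72658 = 19.1%


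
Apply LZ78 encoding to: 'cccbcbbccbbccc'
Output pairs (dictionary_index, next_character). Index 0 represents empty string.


LZ78 encoding steps:
Dictionary: {0: ''}
Step 1: w='' (idx 0), next='c' -> output (0, 'c'), add 'c' as idx 1
Step 2: w='c' (idx 1), next='c' -> output (1, 'c'), add 'cc' as idx 2
Step 3: w='' (idx 0), next='b' -> output (0, 'b'), add 'b' as idx 3
Step 4: w='c' (idx 1), next='b' -> output (1, 'b'), add 'cb' as idx 4
Step 5: w='b' (idx 3), next='c' -> output (3, 'c'), add 'bc' as idx 5
Step 6: w='cb' (idx 4), next='b' -> output (4, 'b'), add 'cbb' as idx 6
Step 7: w='cc' (idx 2), next='c' -> output (2, 'c'), add 'ccc' as idx 7


Encoded: [(0, 'c'), (1, 'c'), (0, 'b'), (1, 'b'), (3, 'c'), (4, 'b'), (2, 'c')]


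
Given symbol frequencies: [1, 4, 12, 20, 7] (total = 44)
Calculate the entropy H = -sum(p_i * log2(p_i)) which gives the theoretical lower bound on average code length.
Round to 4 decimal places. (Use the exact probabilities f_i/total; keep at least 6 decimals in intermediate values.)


Per-symbol terms -p_i * log2(p_i) with p_i = f_i/44:
  p = 1/44 = 0.022727: log2(p) = -5.459432, -p*log2(p) = 0.124078
  p = 4/44 = 0.090909: log2(p) = -3.459432, -p*log2(p) = 0.314494
  p = 12/44 = 0.272727: log2(p) = -1.874469, -p*log2(p) = 0.511219
  p = 20/44 = 0.454545: log2(p) = -1.137504, -p*log2(p) = 0.517047
  p = 7/44 = 0.159091: log2(p) = -2.652077, -p*log2(p) = 0.421921
H = 0.124078 + 0.314494 + 0.511219 + 0.517047 + 0.421921 = 1.888759

H = 1.8888 bits/symbol


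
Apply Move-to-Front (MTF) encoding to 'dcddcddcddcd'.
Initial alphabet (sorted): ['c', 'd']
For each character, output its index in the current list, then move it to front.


MTF encoding:
'd': index 1 in ['c', 'd'] -> ['d', 'c']
'c': index 1 in ['d', 'c'] -> ['c', 'd']
'd': index 1 in ['c', 'd'] -> ['d', 'c']
'd': index 0 in ['d', 'c'] -> ['d', 'c']
'c': index 1 in ['d', 'c'] -> ['c', 'd']
'd': index 1 in ['c', 'd'] -> ['d', 'c']
'd': index 0 in ['d', 'c'] -> ['d', 'c']
'c': index 1 in ['d', 'c'] -> ['c', 'd']
'd': index 1 in ['c', 'd'] -> ['d', 'c']
'd': index 0 in ['d', 'c'] -> ['d', 'c']
'c': index 1 in ['d', 'c'] -> ['c', 'd']
'd': index 1 in ['c', 'd'] -> ['d', 'c']


Output: [1, 1, 1, 0, 1, 1, 0, 1, 1, 0, 1, 1]


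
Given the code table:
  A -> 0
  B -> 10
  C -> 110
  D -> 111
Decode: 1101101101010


Decoding:
110 -> C
110 -> C
110 -> C
10 -> B
10 -> B


Result: CCCBB


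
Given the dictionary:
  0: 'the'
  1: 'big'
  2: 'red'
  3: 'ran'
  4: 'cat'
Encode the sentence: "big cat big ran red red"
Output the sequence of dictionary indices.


Look up each word in the dictionary:
  'big' -> 1
  'cat' -> 4
  'big' -> 1
  'ran' -> 3
  'red' -> 2
  'red' -> 2

Encoded: [1, 4, 1, 3, 2, 2]


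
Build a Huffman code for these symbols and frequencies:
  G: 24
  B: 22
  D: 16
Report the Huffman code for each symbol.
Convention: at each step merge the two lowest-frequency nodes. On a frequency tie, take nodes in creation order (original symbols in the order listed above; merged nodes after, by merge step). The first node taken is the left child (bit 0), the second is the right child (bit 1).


Huffman tree construction:
Step 1: Merge D(16) + B(22) = 38
Step 2: Merge G(24) + (D+B)(38) = 62
Read each symbol's code off the tree from the root (left child = 0, right child = 1).

Codes:
  G: 0 (length 1)
  B: 11 (length 2)
  D: 10 (length 2)
Average code length: 100/62 = 1.6129 bits/symbol


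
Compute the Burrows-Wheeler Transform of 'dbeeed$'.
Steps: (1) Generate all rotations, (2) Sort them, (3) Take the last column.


Rotations (sorted):
  0: $dbeeed -> last char: d
  1: beeed$d -> last char: d
  2: d$dbeee -> last char: e
  3: dbeeed$ -> last char: $
  4: ed$dbee -> last char: e
  5: eed$dbe -> last char: e
  6: eeed$db -> last char: b


BWT = dde$eeb


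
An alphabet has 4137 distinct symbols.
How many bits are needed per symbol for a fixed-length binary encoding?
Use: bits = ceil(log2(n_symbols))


log2(4137) = 12.0144
Bracket: 2^12 = 4096 < 4137 <= 2^13 = 8192
So ceil(log2(4137)) = 13

bits = ceil(log2(4137)) = ceil(12.0144) = 13 bits


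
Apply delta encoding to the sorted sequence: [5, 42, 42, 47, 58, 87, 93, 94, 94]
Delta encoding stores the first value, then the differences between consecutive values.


First value: 5
Deltas:
  42 - 5 = 37
  42 - 42 = 0
  47 - 42 = 5
  58 - 47 = 11
  87 - 58 = 29
  93 - 87 = 6
  94 - 93 = 1
  94 - 94 = 0


Delta encoded: [5, 37, 0, 5, 11, 29, 6, 1, 0]


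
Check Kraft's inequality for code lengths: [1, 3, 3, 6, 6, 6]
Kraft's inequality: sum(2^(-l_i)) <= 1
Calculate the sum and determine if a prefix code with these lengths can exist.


Sum = 2^(-1) + 2^(-3) + 2^(-3) + 2^(-6) + 2^(-6) + 2^(-6)
    = 0.5 + 0.125 + 0.125 + 0.015625 + 0.015625 + 0.015625
    = 51/64 = 0.796875
Since 0.796875 <= 1, Kraft's inequality IS satisfied.
A prefix code with these lengths CAN exist.

Kraft sum = 0.796875. Satisfied.


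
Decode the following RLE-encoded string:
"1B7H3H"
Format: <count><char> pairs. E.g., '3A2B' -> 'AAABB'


Expanding each <count><char> pair:
  1B -> 'B'
  7H -> 'HHHHHHH'
  3H -> 'HHH'

Decoded = BHHHHHHHHHH


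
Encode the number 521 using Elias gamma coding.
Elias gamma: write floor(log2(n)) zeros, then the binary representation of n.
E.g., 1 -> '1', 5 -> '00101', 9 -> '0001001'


num_bits = floor(log2(521)) + 1 = 10
leading_zeros = num_bits - 1 = 9
binary(521) = 1000001001

Elias gamma(521) = '000000000' + '1000001001' = 0000000001000001001 (19 bits)


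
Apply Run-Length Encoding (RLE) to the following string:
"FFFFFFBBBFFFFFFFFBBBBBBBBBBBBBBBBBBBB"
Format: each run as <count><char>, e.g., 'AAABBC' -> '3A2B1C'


Scanning runs left to right:
  i=0: run of 'F' x 6 -> '6F'
  i=6: run of 'B' x 3 -> '3B'
  i=9: run of 'F' x 8 -> '8F'
  i=17: run of 'B' x 20 -> '20B'

RLE = 6F3B8F20B


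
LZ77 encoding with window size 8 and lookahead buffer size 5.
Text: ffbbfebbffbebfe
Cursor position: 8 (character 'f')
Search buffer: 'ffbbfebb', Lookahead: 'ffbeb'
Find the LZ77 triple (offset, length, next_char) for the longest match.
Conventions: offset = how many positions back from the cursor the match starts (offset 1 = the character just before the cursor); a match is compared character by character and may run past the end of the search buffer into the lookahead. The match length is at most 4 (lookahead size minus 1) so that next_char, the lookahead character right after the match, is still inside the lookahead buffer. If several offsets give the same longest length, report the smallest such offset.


Try each offset into the search buffer:
  offset=1 (pos 7, char 'b'): match length 0
  offset=2 (pos 6, char 'b'): match length 0
  offset=3 (pos 5, char 'e'): match length 0
  offset=4 (pos 4, char 'f'): match length 1
  offset=5 (pos 3, char 'b'): match length 0
  offset=6 (pos 2, char 'b'): match length 0
  offset=7 (pos 1, char 'f'): match length 1
  offset=8 (pos 0, char 'f'): match length 3
Longest match has length 3 at offset 8.
next_char = character at position 8 + 3 = 11 -> 'e'

Best match: offset=8, length=3 (matching 'ffb' starting at position 0)
LZ77 triple: (8, 3, 'e')


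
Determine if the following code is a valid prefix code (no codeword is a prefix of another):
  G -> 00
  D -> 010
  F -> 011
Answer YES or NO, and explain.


Checking each pair (does one codeword prefix another?):
  G='00' vs D='010': no prefix
  G='00' vs F='011': no prefix
  D='010' vs G='00': no prefix
  D='010' vs F='011': no prefix
  F='011' vs G='00': no prefix
  F='011' vs D='010': no prefix
No violation found over all pairs.

YES -- this is a valid prefix code. No codeword is a prefix of any other codeword.


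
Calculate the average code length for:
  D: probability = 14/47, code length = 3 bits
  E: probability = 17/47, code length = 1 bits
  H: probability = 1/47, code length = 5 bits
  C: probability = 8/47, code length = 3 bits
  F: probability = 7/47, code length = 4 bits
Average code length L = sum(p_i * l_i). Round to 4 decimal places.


Weighted contributions p_i * l_i:
  D: (14/47) * 3 = 42/47
  E: (17/47) * 1 = 17/47
  H: (1/47) * 5 = 5/47
  C: (8/47) * 3 = 24/47
  F: (7/47) * 4 = 28/47
Sum = (42 + 17 + 5 + 24 + 28)/47 = 116/47

L = 116/47 = 2.4681 bits/symbol


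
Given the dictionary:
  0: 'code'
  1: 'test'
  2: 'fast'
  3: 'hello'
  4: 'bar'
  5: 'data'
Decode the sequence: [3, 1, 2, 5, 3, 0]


Look up each index in the dictionary:
  3 -> 'hello'
  1 -> 'test'
  2 -> 'fast'
  5 -> 'data'
  3 -> 'hello'
  0 -> 'code'

Decoded: "hello test fast data hello code"


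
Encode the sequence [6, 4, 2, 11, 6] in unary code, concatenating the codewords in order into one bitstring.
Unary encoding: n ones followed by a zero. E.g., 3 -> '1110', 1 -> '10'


Encode each number as n ones followed by a terminating 0:
  6 -> 1111110 (7 bits)
  4 -> 11110 (5 bits)
  2 -> 110 (3 bits)
  11 -> 111111111110 (12 bits)
  6 -> 1111110 (7 bits)
Total length = 7 + 5 + 3 + 12 + 7 = 34 bits.

Unary([6, 4, 2, 11, 6]) = 1111110111101101111111111101111110 (34 bits)


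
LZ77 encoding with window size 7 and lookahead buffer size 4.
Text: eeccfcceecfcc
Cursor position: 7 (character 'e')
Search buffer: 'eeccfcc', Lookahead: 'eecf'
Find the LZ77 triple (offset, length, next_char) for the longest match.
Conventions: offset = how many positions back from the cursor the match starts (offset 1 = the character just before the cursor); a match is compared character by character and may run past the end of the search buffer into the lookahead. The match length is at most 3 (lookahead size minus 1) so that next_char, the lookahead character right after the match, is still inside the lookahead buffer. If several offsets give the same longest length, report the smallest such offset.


Try each offset into the search buffer:
  offset=1 (pos 6, char 'c'): match length 0
  offset=2 (pos 5, char 'c'): match length 0
  offset=3 (pos 4, char 'f'): match length 0
  offset=4 (pos 3, char 'c'): match length 0
  offset=5 (pos 2, char 'c'): match length 0
  offset=6 (pos 1, char 'e'): match length 1
  offset=7 (pos 0, char 'e'): match length 3
Longest match has length 3 at offset 7.
next_char = character at position 7 + 3 = 10 -> 'f'

Best match: offset=7, length=3 (matching 'eec' starting at position 0)
LZ77 triple: (7, 3, 'f')
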